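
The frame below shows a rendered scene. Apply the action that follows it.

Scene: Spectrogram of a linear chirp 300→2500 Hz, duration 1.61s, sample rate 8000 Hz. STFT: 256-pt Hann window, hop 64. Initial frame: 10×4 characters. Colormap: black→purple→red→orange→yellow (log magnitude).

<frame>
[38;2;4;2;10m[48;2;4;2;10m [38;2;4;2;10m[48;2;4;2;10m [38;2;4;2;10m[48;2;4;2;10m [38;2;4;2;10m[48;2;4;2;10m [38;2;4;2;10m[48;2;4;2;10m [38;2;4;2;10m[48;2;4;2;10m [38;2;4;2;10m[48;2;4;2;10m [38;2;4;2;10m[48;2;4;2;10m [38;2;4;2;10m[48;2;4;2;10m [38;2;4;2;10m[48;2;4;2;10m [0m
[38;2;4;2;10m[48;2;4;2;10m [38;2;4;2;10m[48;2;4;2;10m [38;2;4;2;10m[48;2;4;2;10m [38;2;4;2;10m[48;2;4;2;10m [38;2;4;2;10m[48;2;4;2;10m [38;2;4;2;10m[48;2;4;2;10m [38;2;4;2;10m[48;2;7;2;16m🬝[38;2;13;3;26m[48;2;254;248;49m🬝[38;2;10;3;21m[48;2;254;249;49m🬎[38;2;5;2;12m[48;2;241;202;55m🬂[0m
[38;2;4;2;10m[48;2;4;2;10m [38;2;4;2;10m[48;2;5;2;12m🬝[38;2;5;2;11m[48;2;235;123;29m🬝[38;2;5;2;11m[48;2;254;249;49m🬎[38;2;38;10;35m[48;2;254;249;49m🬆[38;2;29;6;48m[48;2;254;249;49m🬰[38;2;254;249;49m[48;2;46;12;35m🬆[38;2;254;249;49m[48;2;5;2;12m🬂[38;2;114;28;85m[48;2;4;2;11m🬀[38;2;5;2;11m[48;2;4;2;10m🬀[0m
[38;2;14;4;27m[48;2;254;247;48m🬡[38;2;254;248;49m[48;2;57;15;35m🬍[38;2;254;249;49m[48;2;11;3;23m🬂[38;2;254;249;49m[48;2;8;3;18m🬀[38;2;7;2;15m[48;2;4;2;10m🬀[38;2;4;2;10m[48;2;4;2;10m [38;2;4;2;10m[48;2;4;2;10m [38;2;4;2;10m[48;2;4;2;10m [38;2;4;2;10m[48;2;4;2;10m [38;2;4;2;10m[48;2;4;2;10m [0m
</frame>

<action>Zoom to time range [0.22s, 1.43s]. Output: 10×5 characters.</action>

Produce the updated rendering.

<frame>
[38;2;4;2;10m[48;2;4;2;10m [38;2;4;2;10m[48;2;4;2;10m [38;2;4;2;10m[48;2;4;2;10m [38;2;4;2;10m[48;2;4;2;10m [38;2;4;2;10m[48;2;4;2;10m [38;2;4;2;10m[48;2;4;2;10m [38;2;4;2;10m[48;2;4;2;10m [38;2;4;2;10m[48;2;4;2;10m [38;2;4;2;10m[48;2;4;2;10m [38;2;4;2;10m[48;2;4;2;10m [0m
[38;2;4;2;10m[48;2;4;2;10m [38;2;4;2;10m[48;2;4;2;10m [38;2;4;2;10m[48;2;4;2;10m [38;2;4;2;10m[48;2;4;2;10m [38;2;4;2;10m[48;2;4;2;10m [38;2;4;2;10m[48;2;4;2;10m [38;2;4;2;10m[48;2;4;2;10m [38;2;4;2;10m[48;2;4;2;10m [38;2;4;2;10m[48;2;4;2;11m🬝[38;2;4;2;10m[48;2;7;2;15m🬝[0m
[38;2;4;2;10m[48;2;4;2;10m [38;2;4;2;10m[48;2;4;2;10m [38;2;4;2;10m[48;2;4;2;10m [38;2;4;2;10m[48;2;4;2;10m [38;2;4;2;10m[48;2;6;2;13m🬝[38;2;6;2;14m[48;2;211;75;63m🬝[38;2;6;2;13m[48;2;254;249;49m🬎[38;2;53;14;35m[48;2;254;248;49m🬆[38;2;56;14;44m[48;2;254;249;49m🬰[38;2;253;235;43m[48;2;5;2;12m🬎[0m
[38;2;6;2;13m[48;2;223;99;47m🬝[38;2;5;2;12m[48;2;254;249;49m🬎[38;2;15;4;29m[48;2;254;249;49m🬆[38;2;18;5;35m[48;2;251;213;38m🬡[38;2;253;232;42m[48;2;6;2;13m🬎[38;2;254;249;49m[48;2;10;3;21m🬂[38;2;254;249;49m[48;2;27;7;25m🬀[38;2;14;4;27m[48;2;4;2;10m🬀[38;2;4;2;11m[48;2;4;2;10m🬀[38;2;4;2;10m[48;2;4;2;10m [0m
[38;2;254;249;49m[48;2;12;3;24m🬂[38;2;254;248;49m[48;2;14;4;26m🬀[38;2;10;3;20m[48;2;4;2;10m🬀[38;2;4;2;11m[48;2;4;2;10m🬀[38;2;4;2;10m[48;2;4;2;10m [38;2;4;2;10m[48;2;4;2;10m [38;2;4;2;10m[48;2;4;2;10m [38;2;4;2;10m[48;2;4;2;10m [38;2;4;2;10m[48;2;4;2;10m [38;2;4;2;10m[48;2;4;2;10m [0m
</frame>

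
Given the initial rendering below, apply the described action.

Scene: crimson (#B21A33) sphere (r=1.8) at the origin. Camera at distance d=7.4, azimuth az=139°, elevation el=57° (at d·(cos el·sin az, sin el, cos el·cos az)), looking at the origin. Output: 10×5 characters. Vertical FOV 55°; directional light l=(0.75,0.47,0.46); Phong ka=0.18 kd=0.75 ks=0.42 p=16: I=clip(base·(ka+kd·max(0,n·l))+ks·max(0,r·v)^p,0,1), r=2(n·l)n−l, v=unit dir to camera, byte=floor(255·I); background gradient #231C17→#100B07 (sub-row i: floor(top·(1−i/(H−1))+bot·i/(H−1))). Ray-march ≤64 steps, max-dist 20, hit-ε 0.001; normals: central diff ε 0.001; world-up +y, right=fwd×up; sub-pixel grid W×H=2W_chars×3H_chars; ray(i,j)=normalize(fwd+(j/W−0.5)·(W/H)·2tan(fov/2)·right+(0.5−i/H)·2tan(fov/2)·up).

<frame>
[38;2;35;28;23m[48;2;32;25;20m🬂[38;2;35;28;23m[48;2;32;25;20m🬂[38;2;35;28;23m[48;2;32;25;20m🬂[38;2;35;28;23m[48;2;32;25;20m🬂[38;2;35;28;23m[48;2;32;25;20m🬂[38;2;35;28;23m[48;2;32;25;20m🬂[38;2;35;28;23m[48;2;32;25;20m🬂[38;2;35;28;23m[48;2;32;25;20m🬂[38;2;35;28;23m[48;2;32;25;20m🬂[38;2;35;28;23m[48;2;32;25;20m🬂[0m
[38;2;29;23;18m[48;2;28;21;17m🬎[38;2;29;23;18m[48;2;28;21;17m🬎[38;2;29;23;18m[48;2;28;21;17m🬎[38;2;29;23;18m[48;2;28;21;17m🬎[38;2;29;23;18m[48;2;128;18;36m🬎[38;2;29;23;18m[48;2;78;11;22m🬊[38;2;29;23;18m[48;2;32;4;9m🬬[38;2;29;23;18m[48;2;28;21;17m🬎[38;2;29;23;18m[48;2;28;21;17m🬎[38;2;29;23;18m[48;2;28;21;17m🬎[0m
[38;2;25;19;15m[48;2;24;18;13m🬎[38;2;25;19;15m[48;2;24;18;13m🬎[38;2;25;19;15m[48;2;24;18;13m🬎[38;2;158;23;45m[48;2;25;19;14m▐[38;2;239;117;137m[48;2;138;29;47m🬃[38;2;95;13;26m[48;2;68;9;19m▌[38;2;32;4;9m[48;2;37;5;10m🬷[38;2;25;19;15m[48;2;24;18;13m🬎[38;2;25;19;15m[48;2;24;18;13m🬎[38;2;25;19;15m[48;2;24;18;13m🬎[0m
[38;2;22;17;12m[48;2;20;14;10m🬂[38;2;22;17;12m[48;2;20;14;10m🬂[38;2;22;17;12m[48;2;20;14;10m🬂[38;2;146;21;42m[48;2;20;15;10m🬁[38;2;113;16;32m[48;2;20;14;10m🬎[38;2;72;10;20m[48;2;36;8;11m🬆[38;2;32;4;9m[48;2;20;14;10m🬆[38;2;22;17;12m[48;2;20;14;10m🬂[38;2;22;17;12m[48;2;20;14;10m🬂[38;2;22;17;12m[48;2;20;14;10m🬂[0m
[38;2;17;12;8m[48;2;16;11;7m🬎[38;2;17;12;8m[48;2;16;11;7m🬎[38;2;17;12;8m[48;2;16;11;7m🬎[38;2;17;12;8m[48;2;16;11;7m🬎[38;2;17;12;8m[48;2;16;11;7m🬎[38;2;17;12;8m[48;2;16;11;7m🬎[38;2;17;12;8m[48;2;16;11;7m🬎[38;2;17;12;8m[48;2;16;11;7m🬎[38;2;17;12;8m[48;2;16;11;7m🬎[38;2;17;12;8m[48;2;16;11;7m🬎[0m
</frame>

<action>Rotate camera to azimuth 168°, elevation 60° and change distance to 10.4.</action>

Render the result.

<frame>
[38;2;35;28;23m[48;2;32;25;20m🬂[38;2;35;28;23m[48;2;32;25;20m🬂[38;2;35;28;23m[48;2;32;25;20m🬂[38;2;35;28;23m[48;2;32;25;20m🬂[38;2;35;28;23m[48;2;32;25;20m🬂[38;2;35;28;23m[48;2;32;25;20m🬂[38;2;35;28;23m[48;2;32;25;20m🬂[38;2;35;28;23m[48;2;32;25;20m🬂[38;2;35;28;23m[48;2;32;25;20m🬂[38;2;35;28;23m[48;2;32;25;20m🬂[0m
[38;2;29;23;18m[48;2;28;21;17m🬎[38;2;29;23;18m[48;2;28;21;17m🬎[38;2;29;23;18m[48;2;28;21;17m🬎[38;2;29;23;18m[48;2;28;21;17m🬎[38;2;29;23;18m[48;2;28;21;17m🬎[38;2;105;15;30m[48;2;29;23;18m🬏[38;2;29;23;18m[48;2;28;21;17m🬎[38;2;29;23;18m[48;2;28;21;17m🬎[38;2;29;23;18m[48;2;28;21;17m🬎[38;2;29;23;18m[48;2;28;21;17m🬎[0m
[38;2;25;19;15m[48;2;24;18;13m🬎[38;2;25;19;15m[48;2;24;18;13m🬎[38;2;25;19;15m[48;2;24;18;13m🬎[38;2;25;19;15m[48;2;24;18;13m🬎[38;2;148;30;49m[48;2;106;15;30m🬎[38;2;86;12;24m[48;2;44;6;12m🬄[38;2;32;4;9m[48;2;25;19;14m▌[38;2;25;19;15m[48;2;24;18;13m🬎[38;2;25;19;15m[48;2;24;18;13m🬎[38;2;25;19;15m[48;2;24;18;13m🬎[0m
[38;2;22;17;12m[48;2;20;14;10m🬂[38;2;22;17;12m[48;2;20;14;10m🬂[38;2;22;17;12m[48;2;20;14;10m🬂[38;2;22;17;12m[48;2;20;14;10m🬂[38;2;76;11;21m[48;2;20;14;10m🬂[38;2;32;4;9m[48;2;20;14;10m🬆[38;2;32;4;9m[48;2;20;15;10m🬀[38;2;22;17;12m[48;2;20;14;10m🬂[38;2;22;17;12m[48;2;20;14;10m🬂[38;2;22;17;12m[48;2;20;14;10m🬂[0m
[38;2;17;12;8m[48;2;16;11;7m🬎[38;2;17;12;8m[48;2;16;11;7m🬎[38;2;17;12;8m[48;2;16;11;7m🬎[38;2;17;12;8m[48;2;16;11;7m🬎[38;2;17;12;8m[48;2;16;11;7m🬎[38;2;17;12;8m[48;2;16;11;7m🬎[38;2;17;12;8m[48;2;16;11;7m🬎[38;2;17;12;8m[48;2;16;11;7m🬎[38;2;17;12;8m[48;2;16;11;7m🬎[38;2;17;12;8m[48;2;16;11;7m🬎[0m
</frame>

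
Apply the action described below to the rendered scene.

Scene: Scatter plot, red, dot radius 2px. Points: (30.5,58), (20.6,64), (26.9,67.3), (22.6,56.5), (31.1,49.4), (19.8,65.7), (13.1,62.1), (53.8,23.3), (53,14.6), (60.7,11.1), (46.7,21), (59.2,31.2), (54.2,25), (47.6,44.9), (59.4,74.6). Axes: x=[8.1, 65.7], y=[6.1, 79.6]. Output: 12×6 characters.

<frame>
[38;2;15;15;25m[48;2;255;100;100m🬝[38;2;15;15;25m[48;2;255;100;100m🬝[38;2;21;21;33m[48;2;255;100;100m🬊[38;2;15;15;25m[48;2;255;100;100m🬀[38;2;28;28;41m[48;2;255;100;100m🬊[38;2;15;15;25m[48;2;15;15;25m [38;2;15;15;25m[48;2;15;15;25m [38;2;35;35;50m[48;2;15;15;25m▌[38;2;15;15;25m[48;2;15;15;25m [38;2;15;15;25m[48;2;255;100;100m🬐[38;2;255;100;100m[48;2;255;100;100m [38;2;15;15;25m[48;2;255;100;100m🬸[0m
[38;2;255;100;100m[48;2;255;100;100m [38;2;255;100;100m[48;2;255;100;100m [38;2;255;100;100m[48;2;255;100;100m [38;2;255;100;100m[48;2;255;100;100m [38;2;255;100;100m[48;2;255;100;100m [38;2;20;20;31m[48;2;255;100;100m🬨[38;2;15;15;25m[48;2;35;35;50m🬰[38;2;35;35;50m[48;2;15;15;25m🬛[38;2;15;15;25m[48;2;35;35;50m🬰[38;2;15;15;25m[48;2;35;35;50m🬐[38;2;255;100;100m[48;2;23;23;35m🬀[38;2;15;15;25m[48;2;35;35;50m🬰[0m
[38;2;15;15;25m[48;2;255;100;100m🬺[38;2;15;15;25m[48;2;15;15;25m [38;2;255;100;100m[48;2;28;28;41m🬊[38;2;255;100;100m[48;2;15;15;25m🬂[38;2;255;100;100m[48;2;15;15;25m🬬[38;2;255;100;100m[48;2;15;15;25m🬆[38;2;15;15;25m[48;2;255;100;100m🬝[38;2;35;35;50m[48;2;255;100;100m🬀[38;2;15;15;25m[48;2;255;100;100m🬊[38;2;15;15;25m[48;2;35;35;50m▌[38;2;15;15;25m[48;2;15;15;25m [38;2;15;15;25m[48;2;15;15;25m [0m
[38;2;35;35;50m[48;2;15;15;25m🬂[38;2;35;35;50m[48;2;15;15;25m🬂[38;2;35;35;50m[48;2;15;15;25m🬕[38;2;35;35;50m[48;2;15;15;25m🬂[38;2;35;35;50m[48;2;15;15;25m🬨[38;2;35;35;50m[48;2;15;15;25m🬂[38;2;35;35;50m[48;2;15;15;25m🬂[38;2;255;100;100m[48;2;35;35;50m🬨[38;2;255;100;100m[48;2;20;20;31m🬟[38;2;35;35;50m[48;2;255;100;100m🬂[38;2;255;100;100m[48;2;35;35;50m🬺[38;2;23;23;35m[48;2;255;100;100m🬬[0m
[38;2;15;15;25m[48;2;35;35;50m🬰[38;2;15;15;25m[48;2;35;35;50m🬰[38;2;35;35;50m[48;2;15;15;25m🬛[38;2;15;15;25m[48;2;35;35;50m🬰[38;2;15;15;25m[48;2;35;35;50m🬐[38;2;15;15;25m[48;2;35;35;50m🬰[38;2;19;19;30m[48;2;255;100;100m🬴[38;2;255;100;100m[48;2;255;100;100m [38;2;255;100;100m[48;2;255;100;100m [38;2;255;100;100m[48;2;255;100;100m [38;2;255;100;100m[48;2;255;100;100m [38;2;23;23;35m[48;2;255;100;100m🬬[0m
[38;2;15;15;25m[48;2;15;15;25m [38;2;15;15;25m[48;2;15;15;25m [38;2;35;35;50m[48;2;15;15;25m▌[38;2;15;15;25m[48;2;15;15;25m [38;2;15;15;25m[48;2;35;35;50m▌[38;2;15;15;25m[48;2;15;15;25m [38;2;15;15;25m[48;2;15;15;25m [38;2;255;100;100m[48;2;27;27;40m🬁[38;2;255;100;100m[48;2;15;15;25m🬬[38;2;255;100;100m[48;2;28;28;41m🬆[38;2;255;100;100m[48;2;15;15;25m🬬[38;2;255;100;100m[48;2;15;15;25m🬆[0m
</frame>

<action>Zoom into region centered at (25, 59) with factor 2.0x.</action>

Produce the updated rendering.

<frame>
[38;2;15;15;25m[48;2;15;15;25m [38;2;15;15;25m[48;2;15;15;25m [38;2;35;35;50m[48;2;15;15;25m▌[38;2;15;15;25m[48;2;15;15;25m [38;2;15;15;25m[48;2;35;35;50m▌[38;2;15;15;25m[48;2;15;15;25m [38;2;15;15;25m[48;2;255;100;100m🬝[38;2;35;35;50m[48;2;15;15;25m▌[38;2;15;15;25m[48;2;15;15;25m [38;2;15;15;25m[48;2;35;35;50m▌[38;2;15;15;25m[48;2;15;15;25m [38;2;15;15;25m[48;2;15;15;25m [0m
[38;2;23;23;35m[48;2;255;100;100m🬝[38;2;15;15;25m[48;2;35;35;50m🬰[38;2;31;31;45m[48;2;255;100;100m🬝[38;2;15;15;25m[48;2;255;100;100m🬀[38;2;28;28;41m[48;2;255;100;100m🬊[38;2;19;19;30m[48;2;255;100;100m🬴[38;2;255;100;100m[48;2;255;100;100m [38;2;255;100;100m[48;2;15;15;25m🬛[38;2;15;15;25m[48;2;35;35;50m🬰[38;2;15;15;25m[48;2;35;35;50m🬐[38;2;15;15;25m[48;2;35;35;50m🬰[38;2;15;15;25m[48;2;35;35;50m🬰[0m
[38;2;255;100;100m[48;2;255;100;100m [38;2;255;100;100m[48;2;15;15;25m🬛[38;2;255;100;100m[48;2;27;27;40m🬁[38;2;255;100;100m[48;2;15;15;25m🬬[38;2;255;100;100m[48;2;255;100;100m [38;2;15;15;25m[48;2;255;100;100m🬬[38;2;15;15;25m[48;2;255;100;100m🬛[38;2;35;35;50m[48;2;255;100;100m🬀[38;2;15;15;25m[48;2;255;100;100m🬊[38;2;15;15;25m[48;2;35;35;50m▌[38;2;15;15;25m[48;2;15;15;25m [38;2;15;15;25m[48;2;15;15;25m [0m
[38;2;255;100;100m[48;2;19;19;30m🬁[38;2;35;35;50m[48;2;15;15;25m🬂[38;2;35;35;50m[48;2;15;15;25m🬕[38;2;255;100;100m[48;2;19;19;30m🬁[38;2;255;100;100m[48;2;15;15;25m🬬[38;2;255;100;100m[48;2;15;15;25m🬆[38;2;35;35;50m[48;2;15;15;25m🬂[38;2;255;100;100m[48;2;35;35;50m🬨[38;2;255;100;100m[48;2;25;25;37m🬲[38;2;35;35;50m[48;2;15;15;25m🬨[38;2;35;35;50m[48;2;15;15;25m🬂[38;2;35;35;50m[48;2;15;15;25m🬂[0m
[38;2;15;15;25m[48;2;35;35;50m🬰[38;2;15;15;25m[48;2;35;35;50m🬰[38;2;35;35;50m[48;2;15;15;25m🬛[38;2;15;15;25m[48;2;35;35;50m🬰[38;2;15;15;25m[48;2;35;35;50m🬐[38;2;15;15;25m[48;2;35;35;50m🬰[38;2;15;15;25m[48;2;35;35;50m🬰[38;2;255;100;100m[48;2;28;28;41m🬊[38;2;255;100;100m[48;2;15;15;25m🬝[38;2;255;100;100m[48;2;31;31;45m🬀[38;2;15;15;25m[48;2;35;35;50m🬰[38;2;15;15;25m[48;2;35;35;50m🬰[0m
[38;2;15;15;25m[48;2;15;15;25m [38;2;15;15;25m[48;2;15;15;25m [38;2;35;35;50m[48;2;15;15;25m▌[38;2;15;15;25m[48;2;15;15;25m [38;2;15;15;25m[48;2;35;35;50m▌[38;2;15;15;25m[48;2;15;15;25m [38;2;15;15;25m[48;2;15;15;25m [38;2;35;35;50m[48;2;15;15;25m▌[38;2;15;15;25m[48;2;15;15;25m [38;2;15;15;25m[48;2;35;35;50m▌[38;2;15;15;25m[48;2;15;15;25m [38;2;15;15;25m[48;2;15;15;25m [0m
</frame>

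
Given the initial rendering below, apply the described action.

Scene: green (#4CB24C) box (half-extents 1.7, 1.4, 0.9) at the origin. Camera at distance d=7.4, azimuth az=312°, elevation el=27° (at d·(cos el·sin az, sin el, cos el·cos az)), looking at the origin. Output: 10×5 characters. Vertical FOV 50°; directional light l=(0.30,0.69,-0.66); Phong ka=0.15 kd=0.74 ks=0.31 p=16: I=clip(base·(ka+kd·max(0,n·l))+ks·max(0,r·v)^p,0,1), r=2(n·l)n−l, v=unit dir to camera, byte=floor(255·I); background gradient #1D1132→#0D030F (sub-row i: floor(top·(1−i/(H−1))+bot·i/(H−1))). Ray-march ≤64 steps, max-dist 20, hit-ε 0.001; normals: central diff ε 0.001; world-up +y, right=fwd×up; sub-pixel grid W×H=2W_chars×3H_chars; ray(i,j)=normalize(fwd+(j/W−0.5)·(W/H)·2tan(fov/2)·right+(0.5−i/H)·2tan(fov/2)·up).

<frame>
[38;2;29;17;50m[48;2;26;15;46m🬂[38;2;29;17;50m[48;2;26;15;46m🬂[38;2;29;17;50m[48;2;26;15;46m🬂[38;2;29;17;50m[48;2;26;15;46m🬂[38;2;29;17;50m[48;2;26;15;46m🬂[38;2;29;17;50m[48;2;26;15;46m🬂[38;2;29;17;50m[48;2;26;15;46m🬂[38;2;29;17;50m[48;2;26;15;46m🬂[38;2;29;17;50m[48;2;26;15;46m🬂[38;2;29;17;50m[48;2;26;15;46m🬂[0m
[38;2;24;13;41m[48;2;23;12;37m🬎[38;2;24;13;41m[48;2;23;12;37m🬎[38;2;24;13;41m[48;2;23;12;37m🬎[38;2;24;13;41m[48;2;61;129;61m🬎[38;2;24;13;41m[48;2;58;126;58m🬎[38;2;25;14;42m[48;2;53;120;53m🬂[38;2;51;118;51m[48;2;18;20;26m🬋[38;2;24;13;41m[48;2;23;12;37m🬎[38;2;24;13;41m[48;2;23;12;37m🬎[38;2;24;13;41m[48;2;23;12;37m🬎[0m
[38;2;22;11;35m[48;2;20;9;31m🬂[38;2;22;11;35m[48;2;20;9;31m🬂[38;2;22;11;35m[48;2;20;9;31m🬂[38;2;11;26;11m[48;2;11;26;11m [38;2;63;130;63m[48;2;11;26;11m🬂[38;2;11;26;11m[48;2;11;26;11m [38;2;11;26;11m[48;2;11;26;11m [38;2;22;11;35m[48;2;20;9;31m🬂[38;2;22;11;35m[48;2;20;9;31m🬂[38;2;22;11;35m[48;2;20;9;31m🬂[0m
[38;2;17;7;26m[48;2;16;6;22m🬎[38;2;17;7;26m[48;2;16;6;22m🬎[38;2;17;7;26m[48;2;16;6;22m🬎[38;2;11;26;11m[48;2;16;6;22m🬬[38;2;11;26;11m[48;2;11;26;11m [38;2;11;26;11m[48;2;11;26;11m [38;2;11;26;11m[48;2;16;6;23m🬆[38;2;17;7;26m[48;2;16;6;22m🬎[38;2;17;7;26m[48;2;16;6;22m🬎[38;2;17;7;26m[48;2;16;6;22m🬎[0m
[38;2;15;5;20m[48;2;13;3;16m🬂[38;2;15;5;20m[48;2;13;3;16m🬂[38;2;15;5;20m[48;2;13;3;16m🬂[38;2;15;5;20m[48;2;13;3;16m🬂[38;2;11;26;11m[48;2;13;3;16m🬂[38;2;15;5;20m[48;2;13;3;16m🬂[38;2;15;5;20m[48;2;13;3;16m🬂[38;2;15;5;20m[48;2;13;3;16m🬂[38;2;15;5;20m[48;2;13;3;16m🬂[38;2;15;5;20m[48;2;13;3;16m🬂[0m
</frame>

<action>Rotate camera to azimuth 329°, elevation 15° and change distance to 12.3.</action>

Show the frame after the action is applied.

<frame>
[38;2;29;17;50m[48;2;26;15;46m🬂[38;2;29;17;50m[48;2;26;15;46m🬂[38;2;29;17;50m[48;2;26;15;46m🬂[38;2;29;17;50m[48;2;26;15;46m🬂[38;2;29;17;50m[48;2;26;15;46m🬂[38;2;29;17;50m[48;2;26;15;46m🬂[38;2;29;17;50m[48;2;26;15;46m🬂[38;2;29;17;50m[48;2;26;15;46m🬂[38;2;29;17;50m[48;2;26;15;46m🬂[38;2;29;17;50m[48;2;26;15;46m🬂[0m
[38;2;24;13;41m[48;2;23;12;37m🬎[38;2;24;13;41m[48;2;23;12;37m🬎[38;2;24;13;41m[48;2;23;12;37m🬎[38;2;24;13;41m[48;2;23;12;37m🬎[38;2;24;13;41m[48;2;23;12;37m🬎[38;2;24;13;41m[48;2;23;12;37m🬎[38;2;24;13;41m[48;2;23;12;37m🬎[38;2;24;13;41m[48;2;23;12;37m🬎[38;2;24;13;41m[48;2;23;12;37m🬎[38;2;24;13;41m[48;2;23;12;37m🬎[0m
[38;2;22;11;35m[48;2;20;9;31m🬂[38;2;22;11;35m[48;2;20;9;31m🬂[38;2;22;11;35m[48;2;20;9;31m🬂[38;2;22;11;35m[48;2;20;9;31m🬂[38;2;11;26;11m[48;2;54;121;54m🬺[38;2;11;26;11m[48;2;11;26;11m [38;2;11;26;11m[48;2;20;10;32m▌[38;2;22;11;35m[48;2;20;9;31m🬂[38;2;22;11;35m[48;2;20;9;31m🬂[38;2;22;11;35m[48;2;20;9;31m🬂[0m
[38;2;17;7;26m[48;2;16;6;22m🬎[38;2;17;7;26m[48;2;16;6;22m🬎[38;2;17;7;26m[48;2;16;6;22m🬎[38;2;17;7;26m[48;2;16;6;22m🬎[38;2;11;26;11m[48;2;16;6;23m🬂[38;2;11;26;11m[48;2;16;6;23m🬂[38;2;11;26;11m[48;2;16;6;24m🬀[38;2;17;7;26m[48;2;16;6;22m🬎[38;2;17;7;26m[48;2;16;6;22m🬎[38;2;17;7;26m[48;2;16;6;22m🬎[0m
[38;2;15;5;20m[48;2;13;3;16m🬂[38;2;15;5;20m[48;2;13;3;16m🬂[38;2;15;5;20m[48;2;13;3;16m🬂[38;2;15;5;20m[48;2;13;3;16m🬂[38;2;15;5;20m[48;2;13;3;16m🬂[38;2;15;5;20m[48;2;13;3;16m🬂[38;2;15;5;20m[48;2;13;3;16m🬂[38;2;15;5;20m[48;2;13;3;16m🬂[38;2;15;5;20m[48;2;13;3;16m🬂[38;2;15;5;20m[48;2;13;3;16m🬂[0m
</frame>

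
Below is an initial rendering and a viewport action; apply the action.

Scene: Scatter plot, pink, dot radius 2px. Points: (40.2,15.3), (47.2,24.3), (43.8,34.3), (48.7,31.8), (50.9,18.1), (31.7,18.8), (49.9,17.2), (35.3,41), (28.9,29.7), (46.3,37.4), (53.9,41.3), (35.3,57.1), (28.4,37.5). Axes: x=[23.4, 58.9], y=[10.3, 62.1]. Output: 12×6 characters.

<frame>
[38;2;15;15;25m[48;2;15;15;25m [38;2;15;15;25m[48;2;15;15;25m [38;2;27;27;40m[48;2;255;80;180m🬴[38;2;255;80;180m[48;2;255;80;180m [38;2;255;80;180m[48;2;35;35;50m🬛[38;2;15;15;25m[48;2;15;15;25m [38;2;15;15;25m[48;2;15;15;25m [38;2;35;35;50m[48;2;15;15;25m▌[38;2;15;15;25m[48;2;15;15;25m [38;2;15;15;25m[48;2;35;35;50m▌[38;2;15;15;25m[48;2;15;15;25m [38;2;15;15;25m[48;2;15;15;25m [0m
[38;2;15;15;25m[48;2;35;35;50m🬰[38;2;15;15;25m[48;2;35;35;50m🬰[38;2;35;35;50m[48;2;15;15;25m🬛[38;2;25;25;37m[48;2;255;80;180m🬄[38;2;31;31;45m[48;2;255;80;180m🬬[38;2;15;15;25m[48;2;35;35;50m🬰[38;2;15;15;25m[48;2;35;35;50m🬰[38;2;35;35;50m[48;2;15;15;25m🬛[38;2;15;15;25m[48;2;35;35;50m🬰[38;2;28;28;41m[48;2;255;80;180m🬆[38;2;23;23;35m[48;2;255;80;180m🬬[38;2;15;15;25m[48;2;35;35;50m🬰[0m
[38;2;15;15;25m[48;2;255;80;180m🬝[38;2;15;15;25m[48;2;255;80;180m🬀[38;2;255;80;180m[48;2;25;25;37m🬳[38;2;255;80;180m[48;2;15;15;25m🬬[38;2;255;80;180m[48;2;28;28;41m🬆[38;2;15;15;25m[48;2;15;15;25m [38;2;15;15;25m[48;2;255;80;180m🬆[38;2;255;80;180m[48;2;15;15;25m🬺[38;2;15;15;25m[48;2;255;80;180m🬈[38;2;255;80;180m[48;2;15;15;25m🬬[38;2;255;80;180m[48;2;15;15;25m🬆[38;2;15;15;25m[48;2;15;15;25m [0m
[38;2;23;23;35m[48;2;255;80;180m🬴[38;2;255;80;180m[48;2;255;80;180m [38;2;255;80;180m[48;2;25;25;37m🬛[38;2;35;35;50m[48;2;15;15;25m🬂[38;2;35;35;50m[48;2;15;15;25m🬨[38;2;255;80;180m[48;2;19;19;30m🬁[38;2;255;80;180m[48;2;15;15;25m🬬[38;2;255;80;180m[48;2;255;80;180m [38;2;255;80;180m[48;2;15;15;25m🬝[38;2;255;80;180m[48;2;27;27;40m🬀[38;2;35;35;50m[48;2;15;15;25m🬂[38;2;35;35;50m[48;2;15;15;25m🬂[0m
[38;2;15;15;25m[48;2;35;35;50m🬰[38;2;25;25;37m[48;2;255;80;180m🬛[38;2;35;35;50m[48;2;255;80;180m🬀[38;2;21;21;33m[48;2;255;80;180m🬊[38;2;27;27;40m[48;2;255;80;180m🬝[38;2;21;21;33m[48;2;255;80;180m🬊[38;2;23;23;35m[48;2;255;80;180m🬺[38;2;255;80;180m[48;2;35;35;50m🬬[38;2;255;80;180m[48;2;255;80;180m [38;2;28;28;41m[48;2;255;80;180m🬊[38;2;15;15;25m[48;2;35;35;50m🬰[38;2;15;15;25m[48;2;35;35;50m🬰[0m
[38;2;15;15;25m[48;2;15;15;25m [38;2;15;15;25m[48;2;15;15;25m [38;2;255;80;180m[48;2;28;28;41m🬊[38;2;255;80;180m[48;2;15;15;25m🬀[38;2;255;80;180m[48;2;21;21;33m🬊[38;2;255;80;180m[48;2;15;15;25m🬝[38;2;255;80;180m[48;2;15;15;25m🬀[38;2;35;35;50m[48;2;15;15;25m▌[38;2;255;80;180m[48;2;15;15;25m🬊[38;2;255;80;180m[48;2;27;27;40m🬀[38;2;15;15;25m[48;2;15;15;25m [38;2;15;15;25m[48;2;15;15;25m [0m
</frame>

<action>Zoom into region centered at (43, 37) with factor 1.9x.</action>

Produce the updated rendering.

<frame>
[38;2;15;15;25m[48;2;15;15;25m [38;2;15;15;25m[48;2;15;15;25m [38;2;35;35;50m[48;2;15;15;25m▌[38;2;15;15;25m[48;2;15;15;25m [38;2;15;15;25m[48;2;35;35;50m▌[38;2;15;15;25m[48;2;15;15;25m [38;2;15;15;25m[48;2;15;15;25m [38;2;35;35;50m[48;2;15;15;25m▌[38;2;15;15;25m[48;2;15;15;25m [38;2;15;15;25m[48;2;35;35;50m▌[38;2;15;15;25m[48;2;15;15;25m [38;2;15;15;25m[48;2;15;15;25m [0m
[38;2;23;23;35m[48;2;255;80;180m🬝[38;2;21;21;33m[48;2;255;80;180m🬊[38;2;35;35;50m[48;2;15;15;25m🬛[38;2;15;15;25m[48;2;35;35;50m🬰[38;2;15;15;25m[48;2;35;35;50m🬐[38;2;15;15;25m[48;2;35;35;50m🬰[38;2;15;15;25m[48;2;35;35;50m🬰[38;2;35;35;50m[48;2;15;15;25m🬛[38;2;15;15;25m[48;2;35;35;50m🬰[38;2;15;15;25m[48;2;35;35;50m🬐[38;2;15;15;25m[48;2;35;35;50m🬰[38;2;15;15;25m[48;2;35;35;50m🬰[0m
[38;2;255;80;180m[48;2;15;15;25m🬊[38;2;255;80;180m[48;2;15;15;25m🬝[38;2;255;80;180m[48;2;23;23;35m🬀[38;2;15;15;25m[48;2;15;15;25m [38;2;15;15;25m[48;2;35;35;50m▌[38;2;15;15;25m[48;2;15;15;25m [38;2;15;15;25m[48;2;255;80;180m🬎[38;2;35;35;50m[48;2;255;80;180m🬀[38;2;15;15;25m[48;2;255;80;180m🬊[38;2;15;15;25m[48;2;35;35;50m▌[38;2;15;15;25m[48;2;15;15;25m [38;2;15;15;25m[48;2;15;15;25m [0m
[38;2;35;35;50m[48;2;15;15;25m🬂[38;2;35;35;50m[48;2;15;15;25m🬂[38;2;35;35;50m[48;2;15;15;25m🬕[38;2;35;35;50m[48;2;15;15;25m🬂[38;2;35;35;50m[48;2;15;15;25m🬨[38;2;255;80;180m[48;2;25;25;37m🬫[38;2;255;80;180m[48;2;255;80;180m [38;2;255;80;180m[48;2;25;25;37m🬎[38;2;255;80;180m[48;2;25;25;37m🬶[38;2;255;80;180m[48;2;35;35;50m🬺[38;2;23;23;35m[48;2;255;80;180m🬬[38;2;35;35;50m[48;2;15;15;25m🬂[0m
[38;2;15;15;25m[48;2;35;35;50m🬰[38;2;15;15;25m[48;2;35;35;50m🬰[38;2;35;35;50m[48;2;15;15;25m🬛[38;2;15;15;25m[48;2;35;35;50m🬰[38;2;15;15;25m[48;2;35;35;50m🬐[38;2;15;15;25m[48;2;35;35;50m🬰[38;2;255;80;180m[48;2;23;23;35m🬀[38;2;35;35;50m[48;2;15;15;25m🬛[38;2;25;25;37m[48;2;255;80;180m🬪[38;2;255;80;180m[48;2;28;28;41m🬆[38;2;15;15;25m[48;2;35;35;50m🬰[38;2;15;15;25m[48;2;35;35;50m🬰[0m
[38;2;15;15;25m[48;2;15;15;25m [38;2;15;15;25m[48;2;15;15;25m [38;2;35;35;50m[48;2;15;15;25m▌[38;2;15;15;25m[48;2;15;15;25m [38;2;15;15;25m[48;2;35;35;50m▌[38;2;15;15;25m[48;2;15;15;25m [38;2;15;15;25m[48;2;15;15;25m [38;2;35;35;50m[48;2;255;80;180m🬐[38;2;255;80;180m[48;2;255;80;180m [38;2;27;27;40m[48;2;255;80;180m🬸[38;2;15;15;25m[48;2;15;15;25m [38;2;15;15;25m[48;2;15;15;25m [0m
</frame>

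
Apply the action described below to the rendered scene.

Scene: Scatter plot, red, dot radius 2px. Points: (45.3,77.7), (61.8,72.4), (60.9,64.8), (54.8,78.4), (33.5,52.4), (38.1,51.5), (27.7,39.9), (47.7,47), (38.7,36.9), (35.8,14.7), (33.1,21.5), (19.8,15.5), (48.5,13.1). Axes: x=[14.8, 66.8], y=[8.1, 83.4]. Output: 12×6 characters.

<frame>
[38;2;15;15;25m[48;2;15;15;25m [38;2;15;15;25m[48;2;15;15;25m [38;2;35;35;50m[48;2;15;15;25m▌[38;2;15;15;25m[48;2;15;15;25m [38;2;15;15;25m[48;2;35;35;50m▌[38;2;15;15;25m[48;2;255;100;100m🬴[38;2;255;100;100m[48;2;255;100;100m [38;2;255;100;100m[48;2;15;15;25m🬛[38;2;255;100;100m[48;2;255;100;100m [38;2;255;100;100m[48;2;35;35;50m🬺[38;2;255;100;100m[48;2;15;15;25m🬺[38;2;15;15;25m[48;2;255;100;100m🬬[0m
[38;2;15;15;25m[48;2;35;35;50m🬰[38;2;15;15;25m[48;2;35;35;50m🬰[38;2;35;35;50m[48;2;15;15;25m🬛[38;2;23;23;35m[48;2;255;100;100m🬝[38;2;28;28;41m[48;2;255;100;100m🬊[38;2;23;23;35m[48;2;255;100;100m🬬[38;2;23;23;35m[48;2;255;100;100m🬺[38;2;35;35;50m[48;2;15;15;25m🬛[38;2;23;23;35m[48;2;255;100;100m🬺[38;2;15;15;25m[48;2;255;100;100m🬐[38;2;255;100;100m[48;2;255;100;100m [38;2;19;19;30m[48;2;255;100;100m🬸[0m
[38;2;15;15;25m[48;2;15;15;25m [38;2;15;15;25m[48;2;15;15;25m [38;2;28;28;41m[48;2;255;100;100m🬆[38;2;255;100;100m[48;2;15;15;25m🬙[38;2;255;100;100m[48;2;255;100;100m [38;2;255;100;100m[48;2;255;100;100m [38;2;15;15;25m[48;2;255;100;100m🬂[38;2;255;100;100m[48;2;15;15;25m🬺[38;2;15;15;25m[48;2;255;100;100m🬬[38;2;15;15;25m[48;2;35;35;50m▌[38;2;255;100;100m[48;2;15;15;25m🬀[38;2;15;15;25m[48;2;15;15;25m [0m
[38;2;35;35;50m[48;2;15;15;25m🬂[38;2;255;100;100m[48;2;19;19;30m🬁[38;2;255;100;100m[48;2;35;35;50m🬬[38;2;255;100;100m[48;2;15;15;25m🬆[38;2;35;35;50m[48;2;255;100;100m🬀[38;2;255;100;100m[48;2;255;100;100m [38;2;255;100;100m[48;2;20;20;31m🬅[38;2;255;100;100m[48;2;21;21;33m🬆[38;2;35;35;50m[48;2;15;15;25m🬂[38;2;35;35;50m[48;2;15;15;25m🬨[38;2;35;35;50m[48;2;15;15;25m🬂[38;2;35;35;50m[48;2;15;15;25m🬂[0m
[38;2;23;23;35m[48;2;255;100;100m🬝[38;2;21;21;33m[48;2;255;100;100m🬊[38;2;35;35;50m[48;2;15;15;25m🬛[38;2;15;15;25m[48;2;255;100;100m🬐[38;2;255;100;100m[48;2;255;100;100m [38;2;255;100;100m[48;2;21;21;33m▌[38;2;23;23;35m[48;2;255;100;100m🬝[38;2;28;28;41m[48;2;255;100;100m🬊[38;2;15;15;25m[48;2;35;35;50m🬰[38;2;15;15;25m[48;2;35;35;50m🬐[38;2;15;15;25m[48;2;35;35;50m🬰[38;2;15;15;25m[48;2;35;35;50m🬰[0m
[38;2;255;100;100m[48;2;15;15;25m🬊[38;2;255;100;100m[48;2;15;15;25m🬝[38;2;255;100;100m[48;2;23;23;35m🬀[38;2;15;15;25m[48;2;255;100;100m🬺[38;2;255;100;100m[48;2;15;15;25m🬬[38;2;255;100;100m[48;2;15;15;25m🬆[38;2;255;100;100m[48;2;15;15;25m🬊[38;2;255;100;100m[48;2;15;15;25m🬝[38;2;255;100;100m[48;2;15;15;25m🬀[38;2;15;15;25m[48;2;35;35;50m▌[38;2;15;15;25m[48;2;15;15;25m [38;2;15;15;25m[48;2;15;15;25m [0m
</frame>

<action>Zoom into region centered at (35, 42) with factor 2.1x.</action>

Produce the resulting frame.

<frame>
[38;2;15;15;25m[48;2;15;15;25m [38;2;15;15;25m[48;2;15;15;25m [38;2;35;35;50m[48;2;15;15;25m▌[38;2;15;15;25m[48;2;15;15;25m [38;2;23;23;35m[48;2;255;100;100m🬝[38;2;15;15;25m[48;2;255;100;100m🬊[38;2;15;15;25m[48;2;255;100;100m🬝[38;2;21;21;33m[48;2;255;100;100m🬊[38;2;15;15;25m[48;2;15;15;25m [38;2;15;15;25m[48;2;35;35;50m▌[38;2;15;15;25m[48;2;15;15;25m [38;2;15;15;25m[48;2;15;15;25m [0m
[38;2;15;15;25m[48;2;35;35;50m🬰[38;2;15;15;25m[48;2;35;35;50m🬰[38;2;35;35;50m[48;2;15;15;25m🬛[38;2;15;15;25m[48;2;35;35;50m🬰[38;2;255;100;100m[48;2;28;28;41m🬊[38;2;255;100;100m[48;2;15;15;25m🬝[38;2;255;100;100m[48;2;21;21;33m🬊[38;2;255;100;100m[48;2;15;15;25m🬝[38;2;255;100;100m[48;2;23;23;35m🬀[38;2;15;15;25m[48;2;35;35;50m🬐[38;2;15;15;25m[48;2;35;35;50m🬰[38;2;21;21;33m[48;2;255;100;100m🬆[0m
[38;2;15;15;25m[48;2;15;15;25m [38;2;15;15;25m[48;2;255;100;100m🬝[38;2;21;21;33m[48;2;255;100;100m🬊[38;2;15;15;25m[48;2;15;15;25m [38;2;15;15;25m[48;2;35;35;50m▌[38;2;15;15;25m[48;2;15;15;25m [38;2;15;15;25m[48;2;15;15;25m [38;2;23;23;35m[48;2;255;100;100m🬬[38;2;15;15;25m[48;2;15;15;25m [38;2;15;15;25m[48;2;35;35;50m▌[38;2;15;15;25m[48;2;255;100;100m🬺[38;2;255;100;100m[48;2;15;15;25m🬬[0m
[38;2;35;35;50m[48;2;15;15;25m🬂[38;2;255;100;100m[48;2;15;15;25m🬊[38;2;255;100;100m[48;2;15;15;25m🬝[38;2;255;100;100m[48;2;19;19;30m🬀[38;2;35;35;50m[48;2;15;15;25m🬨[38;2;35;35;50m[48;2;15;15;25m🬂[38;2;255;100;100m[48;2;25;25;37m🬫[38;2;255;100;100m[48;2;255;100;100m [38;2;255;100;100m[48;2;23;23;35m🬃[38;2;35;35;50m[48;2;15;15;25m🬨[38;2;35;35;50m[48;2;15;15;25m🬂[38;2;35;35;50m[48;2;15;15;25m🬂[0m
[38;2;15;15;25m[48;2;35;35;50m🬰[38;2;15;15;25m[48;2;35;35;50m🬰[38;2;35;35;50m[48;2;15;15;25m🬛[38;2;15;15;25m[48;2;35;35;50m🬰[38;2;15;15;25m[48;2;35;35;50m🬐[38;2;15;15;25m[48;2;35;35;50m🬰[38;2;15;15;25m[48;2;35;35;50m🬰[38;2;255;100;100m[48;2;27;27;40m🬀[38;2;15;15;25m[48;2;35;35;50m🬰[38;2;15;15;25m[48;2;35;35;50m🬐[38;2;15;15;25m[48;2;35;35;50m🬰[38;2;15;15;25m[48;2;35;35;50m🬰[0m
[38;2;15;15;25m[48;2;15;15;25m [38;2;15;15;25m[48;2;15;15;25m [38;2;35;35;50m[48;2;15;15;25m▌[38;2;15;15;25m[48;2;15;15;25m [38;2;15;15;25m[48;2;35;35;50m▌[38;2;15;15;25m[48;2;15;15;25m [38;2;15;15;25m[48;2;15;15;25m [38;2;35;35;50m[48;2;15;15;25m▌[38;2;15;15;25m[48;2;15;15;25m [38;2;15;15;25m[48;2;35;35;50m▌[38;2;15;15;25m[48;2;15;15;25m [38;2;15;15;25m[48;2;15;15;25m [0m
</frame>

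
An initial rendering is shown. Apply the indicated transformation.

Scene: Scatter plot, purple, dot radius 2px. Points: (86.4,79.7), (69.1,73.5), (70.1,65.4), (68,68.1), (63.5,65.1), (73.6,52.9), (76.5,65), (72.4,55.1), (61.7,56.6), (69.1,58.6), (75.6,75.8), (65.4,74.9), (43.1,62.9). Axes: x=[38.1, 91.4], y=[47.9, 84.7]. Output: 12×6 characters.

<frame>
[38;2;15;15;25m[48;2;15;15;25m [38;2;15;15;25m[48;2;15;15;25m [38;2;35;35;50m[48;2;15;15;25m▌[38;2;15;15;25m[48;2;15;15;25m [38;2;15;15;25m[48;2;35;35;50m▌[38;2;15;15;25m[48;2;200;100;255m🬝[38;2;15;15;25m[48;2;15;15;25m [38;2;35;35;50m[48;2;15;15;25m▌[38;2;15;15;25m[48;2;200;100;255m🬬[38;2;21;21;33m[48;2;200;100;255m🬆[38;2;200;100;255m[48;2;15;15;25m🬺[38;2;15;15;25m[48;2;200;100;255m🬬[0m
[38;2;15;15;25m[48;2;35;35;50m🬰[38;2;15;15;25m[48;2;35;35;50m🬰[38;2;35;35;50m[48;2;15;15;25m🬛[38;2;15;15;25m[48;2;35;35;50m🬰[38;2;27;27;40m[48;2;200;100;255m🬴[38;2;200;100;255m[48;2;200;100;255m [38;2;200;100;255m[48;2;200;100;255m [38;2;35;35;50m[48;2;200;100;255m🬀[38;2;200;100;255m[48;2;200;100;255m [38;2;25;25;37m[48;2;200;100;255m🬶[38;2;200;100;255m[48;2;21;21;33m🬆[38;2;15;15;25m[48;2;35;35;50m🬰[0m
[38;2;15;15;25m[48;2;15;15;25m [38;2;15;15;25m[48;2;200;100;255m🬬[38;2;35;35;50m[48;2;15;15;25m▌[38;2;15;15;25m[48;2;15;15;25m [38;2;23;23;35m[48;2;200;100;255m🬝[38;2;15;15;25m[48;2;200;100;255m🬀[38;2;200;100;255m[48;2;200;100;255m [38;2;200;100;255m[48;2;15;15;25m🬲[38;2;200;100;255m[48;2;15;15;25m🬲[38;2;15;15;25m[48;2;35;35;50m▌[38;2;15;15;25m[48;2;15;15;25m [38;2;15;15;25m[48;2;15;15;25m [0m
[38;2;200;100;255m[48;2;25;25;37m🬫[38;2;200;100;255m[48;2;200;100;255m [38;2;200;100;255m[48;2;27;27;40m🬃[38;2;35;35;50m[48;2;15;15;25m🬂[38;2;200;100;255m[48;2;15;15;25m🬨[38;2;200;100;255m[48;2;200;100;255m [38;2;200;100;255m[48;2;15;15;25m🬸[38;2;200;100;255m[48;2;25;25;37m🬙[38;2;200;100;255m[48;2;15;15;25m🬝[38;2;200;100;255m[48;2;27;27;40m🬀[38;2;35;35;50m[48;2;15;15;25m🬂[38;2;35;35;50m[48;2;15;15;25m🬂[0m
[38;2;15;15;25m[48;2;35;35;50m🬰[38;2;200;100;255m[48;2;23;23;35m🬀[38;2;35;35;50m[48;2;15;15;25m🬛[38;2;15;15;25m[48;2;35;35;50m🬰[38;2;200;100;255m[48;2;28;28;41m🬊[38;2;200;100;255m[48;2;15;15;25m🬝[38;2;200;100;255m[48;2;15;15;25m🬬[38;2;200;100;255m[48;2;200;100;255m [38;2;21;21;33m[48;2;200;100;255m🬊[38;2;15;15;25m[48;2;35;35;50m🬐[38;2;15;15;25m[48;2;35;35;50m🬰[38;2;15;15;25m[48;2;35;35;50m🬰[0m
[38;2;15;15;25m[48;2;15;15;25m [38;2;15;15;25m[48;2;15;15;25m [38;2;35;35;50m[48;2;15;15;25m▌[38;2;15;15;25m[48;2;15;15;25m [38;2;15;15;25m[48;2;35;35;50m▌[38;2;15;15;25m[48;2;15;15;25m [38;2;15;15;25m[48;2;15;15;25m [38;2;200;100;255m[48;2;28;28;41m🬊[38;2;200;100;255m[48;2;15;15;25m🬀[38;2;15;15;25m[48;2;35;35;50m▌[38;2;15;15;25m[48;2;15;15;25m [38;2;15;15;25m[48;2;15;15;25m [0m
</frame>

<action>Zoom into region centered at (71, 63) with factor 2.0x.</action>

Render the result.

<frame>
[38;2;15;15;25m[48;2;15;15;25m [38;2;15;15;25m[48;2;15;15;25m [38;2;35;35;50m[48;2;15;15;25m▌[38;2;15;15;25m[48;2;200;100;255m🬝[38;2;28;28;41m[48;2;200;100;255m🬊[38;2;15;15;25m[48;2;15;15;25m [38;2;15;15;25m[48;2;15;15;25m [38;2;35;35;50m[48;2;15;15;25m▌[38;2;15;15;25m[48;2;15;15;25m [38;2;15;15;25m[48;2;35;35;50m▌[38;2;15;15;25m[48;2;15;15;25m [38;2;15;15;25m[48;2;15;15;25m [0m
[38;2;15;15;25m[48;2;35;35;50m🬰[38;2;15;15;25m[48;2;35;35;50m🬰[38;2;28;28;41m[48;2;200;100;255m🬆[38;2;200;100;255m[48;2;25;25;37m🬙[38;2;200;100;255m[48;2;200;100;255m [38;2;200;100;255m[48;2;25;25;37m🬲[38;2;15;15;25m[48;2;35;35;50m🬰[38;2;31;31;45m[48;2;200;100;255m🬝[38;2;21;21;33m[48;2;200;100;255m🬊[38;2;15;15;25m[48;2;35;35;50m🬐[38;2;15;15;25m[48;2;35;35;50m🬰[38;2;15;15;25m[48;2;35;35;50m🬰[0m
[38;2;15;15;25m[48;2;15;15;25m [38;2;15;15;25m[48;2;200;100;255m🬺[38;2;200;100;255m[48;2;35;35;50m🬬[38;2;200;100;255m[48;2;15;15;25m🬆[38;2;200;100;255m[48;2;21;21;33m🬊[38;2;200;100;255m[48;2;15;15;25m🬝[38;2;200;100;255m[48;2;15;15;25m🬀[38;2;200;100;255m[48;2;28;28;41m🬊[38;2;200;100;255m[48;2;15;15;25m🬝[38;2;200;100;255m[48;2;27;27;40m🬀[38;2;15;15;25m[48;2;15;15;25m [38;2;15;15;25m[48;2;15;15;25m [0m
[38;2;35;35;50m[48;2;15;15;25m🬂[38;2;35;35;50m[48;2;15;15;25m🬂[38;2;35;35;50m[48;2;15;15;25m🬕[38;2;35;35;50m[48;2;15;15;25m🬂[38;2;28;28;41m[48;2;200;100;255m🬆[38;2;23;23;35m[48;2;200;100;255m🬬[38;2;35;35;50m[48;2;15;15;25m🬂[38;2;35;35;50m[48;2;15;15;25m🬕[38;2;35;35;50m[48;2;15;15;25m🬂[38;2;35;35;50m[48;2;15;15;25m🬨[38;2;35;35;50m[48;2;15;15;25m🬂[38;2;35;35;50m[48;2;15;15;25m🬂[0m
[38;2;23;23;35m[48;2;200;100;255m🬝[38;2;15;15;25m[48;2;200;100;255m🬀[38;2;28;28;41m[48;2;200;100;255m🬊[38;2;23;23;35m[48;2;200;100;255m🬺[38;2;200;100;255m[48;2;15;15;25m🬬[38;2;200;100;255m[48;2;25;25;37m🬥[38;2;21;21;33m[48;2;200;100;255m🬊[38;2;35;35;50m[48;2;15;15;25m🬛[38;2;15;15;25m[48;2;35;35;50m🬰[38;2;15;15;25m[48;2;35;35;50m🬐[38;2;15;15;25m[48;2;35;35;50m🬰[38;2;15;15;25m[48;2;35;35;50m🬰[0m
[38;2;15;15;25m[48;2;15;15;25m [38;2;200;100;255m[48;2;15;15;25m🬊[38;2;200;100;255m[48;2;23;23;35m🬀[38;2;15;15;25m[48;2;15;15;25m [38;2;15;15;25m[48;2;35;35;50m▌[38;2;200;100;255m[48;2;15;15;25m🬨[38;2;200;100;255m[48;2;200;100;255m [38;2;200;100;255m[48;2;15;15;25m🬲[38;2;15;15;25m[48;2;15;15;25m [38;2;15;15;25m[48;2;35;35;50m▌[38;2;15;15;25m[48;2;15;15;25m [38;2;15;15;25m[48;2;15;15;25m [0m
</frame>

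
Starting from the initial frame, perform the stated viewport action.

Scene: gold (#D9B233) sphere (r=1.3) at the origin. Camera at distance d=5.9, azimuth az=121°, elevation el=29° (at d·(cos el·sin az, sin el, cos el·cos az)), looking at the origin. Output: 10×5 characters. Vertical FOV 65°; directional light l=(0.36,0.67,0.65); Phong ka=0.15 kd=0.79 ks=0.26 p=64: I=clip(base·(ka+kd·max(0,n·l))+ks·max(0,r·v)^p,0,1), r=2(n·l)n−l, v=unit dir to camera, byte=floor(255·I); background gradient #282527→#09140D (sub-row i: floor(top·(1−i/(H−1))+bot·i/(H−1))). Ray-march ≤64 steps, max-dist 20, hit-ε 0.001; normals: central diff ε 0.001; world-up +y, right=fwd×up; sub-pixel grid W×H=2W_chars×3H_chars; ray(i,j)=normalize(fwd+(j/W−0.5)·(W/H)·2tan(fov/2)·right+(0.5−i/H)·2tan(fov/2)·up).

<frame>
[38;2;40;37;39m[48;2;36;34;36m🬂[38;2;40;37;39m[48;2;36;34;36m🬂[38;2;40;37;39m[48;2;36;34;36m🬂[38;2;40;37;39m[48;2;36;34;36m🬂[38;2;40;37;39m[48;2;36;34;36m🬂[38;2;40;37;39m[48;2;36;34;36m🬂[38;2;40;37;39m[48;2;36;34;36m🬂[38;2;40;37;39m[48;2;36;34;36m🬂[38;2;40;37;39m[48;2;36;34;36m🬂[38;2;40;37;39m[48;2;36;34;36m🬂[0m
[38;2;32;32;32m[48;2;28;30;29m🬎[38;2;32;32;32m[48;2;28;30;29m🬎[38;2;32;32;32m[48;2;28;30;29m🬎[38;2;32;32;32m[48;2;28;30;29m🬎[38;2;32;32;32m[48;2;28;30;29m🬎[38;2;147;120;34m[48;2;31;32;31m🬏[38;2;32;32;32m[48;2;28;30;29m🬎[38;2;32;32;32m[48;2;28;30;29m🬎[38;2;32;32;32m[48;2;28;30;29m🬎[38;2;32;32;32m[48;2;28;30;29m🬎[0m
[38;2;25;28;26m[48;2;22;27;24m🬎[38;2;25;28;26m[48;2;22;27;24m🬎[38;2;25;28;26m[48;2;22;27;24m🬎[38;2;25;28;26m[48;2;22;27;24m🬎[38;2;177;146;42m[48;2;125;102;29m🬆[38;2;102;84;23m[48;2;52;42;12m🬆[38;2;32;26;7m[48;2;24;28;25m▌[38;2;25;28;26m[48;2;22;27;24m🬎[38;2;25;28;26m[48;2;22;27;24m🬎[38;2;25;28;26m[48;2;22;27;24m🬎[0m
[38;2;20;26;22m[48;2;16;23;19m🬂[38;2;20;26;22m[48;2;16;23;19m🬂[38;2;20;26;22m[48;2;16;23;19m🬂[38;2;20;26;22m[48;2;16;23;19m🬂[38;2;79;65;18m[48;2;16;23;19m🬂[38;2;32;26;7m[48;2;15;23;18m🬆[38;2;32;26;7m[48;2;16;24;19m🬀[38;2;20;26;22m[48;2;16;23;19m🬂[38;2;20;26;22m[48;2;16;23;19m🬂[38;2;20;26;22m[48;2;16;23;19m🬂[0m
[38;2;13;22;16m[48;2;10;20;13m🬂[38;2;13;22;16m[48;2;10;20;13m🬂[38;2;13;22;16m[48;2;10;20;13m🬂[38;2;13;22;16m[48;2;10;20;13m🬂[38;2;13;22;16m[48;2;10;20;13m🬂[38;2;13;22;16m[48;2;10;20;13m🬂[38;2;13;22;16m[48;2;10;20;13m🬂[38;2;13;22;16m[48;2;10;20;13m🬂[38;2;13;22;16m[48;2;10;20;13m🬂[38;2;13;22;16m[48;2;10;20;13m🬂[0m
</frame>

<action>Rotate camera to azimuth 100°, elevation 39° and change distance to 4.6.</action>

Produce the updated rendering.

<frame>
[38;2;40;37;39m[48;2;36;34;36m🬂[38;2;40;37;39m[48;2;36;34;36m🬂[38;2;40;37;39m[48;2;36;34;36m🬂[38;2;40;37;39m[48;2;36;34;36m🬂[38;2;40;37;39m[48;2;36;34;36m🬂[38;2;40;37;39m[48;2;36;34;36m🬂[38;2;40;37;39m[48;2;36;34;36m🬂[38;2;40;37;39m[48;2;36;34;36m🬂[38;2;40;37;39m[48;2;36;34;36m🬂[38;2;40;37;39m[48;2;36;34;36m🬂[0m
[38;2;32;32;32m[48;2;28;30;29m🬎[38;2;32;32;32m[48;2;28;30;29m🬎[38;2;32;32;32m[48;2;28;30;29m🬎[38;2;32;32;32m[48;2;28;30;29m🬎[38;2;32;32;32m[48;2;186;152;43m🬎[38;2;32;32;32m[48;2;138;113;32m🬎[38;2;74;61;17m[48;2;31;32;31m🬏[38;2;32;32;32m[48;2;28;30;29m🬎[38;2;32;32;32m[48;2;28;30;29m🬎[38;2;32;32;32m[48;2;28;30;29m🬎[0m
[38;2;25;28;26m[48;2;22;27;24m🬎[38;2;25;28;26m[48;2;22;27;24m🬎[38;2;25;28;26m[48;2;22;27;24m🬎[38;2;194;159;45m[48;2;24;28;25m▐[38;2;187;153;44m[48;2;164;135;39m🬆[38;2;141;115;32m[48;2;112;91;25m▌[38;2;74;61;17m[48;2;32;26;7m▌[38;2;25;28;26m[48;2;22;27;24m🬎[38;2;25;28;26m[48;2;22;27;24m🬎[38;2;25;28;26m[48;2;22;27;24m🬎[0m
[38;2;20;26;22m[48;2;16;23;19m🬂[38;2;20;26;22m[48;2;16;23;19m🬂[38;2;20;26;22m[48;2;16;23;19m🬂[38;2;153;126;36m[48;2;16;24;19m🬁[38;2;126;103;29m[48;2;15;23;18m🬎[38;2;90;73;20m[48;2;26;28;15m🬆[38;2;34;28;7m[48;2;15;23;18m🬆[38;2;20;26;22m[48;2;16;23;19m🬂[38;2;20;26;22m[48;2;16;23;19m🬂[38;2;20;26;22m[48;2;16;23;19m🬂[0m
[38;2;13;22;16m[48;2;10;20;13m🬂[38;2;13;22;16m[48;2;10;20;13m🬂[38;2;13;22;16m[48;2;10;20;13m🬂[38;2;13;22;16m[48;2;10;20;13m🬂[38;2;13;22;16m[48;2;10;20;13m🬂[38;2;13;22;16m[48;2;10;20;13m🬂[38;2;13;22;16m[48;2;10;20;13m🬂[38;2;13;22;16m[48;2;10;20;13m🬂[38;2;13;22;16m[48;2;10;20;13m🬂[38;2;13;22;16m[48;2;10;20;13m🬂[0m
</frame>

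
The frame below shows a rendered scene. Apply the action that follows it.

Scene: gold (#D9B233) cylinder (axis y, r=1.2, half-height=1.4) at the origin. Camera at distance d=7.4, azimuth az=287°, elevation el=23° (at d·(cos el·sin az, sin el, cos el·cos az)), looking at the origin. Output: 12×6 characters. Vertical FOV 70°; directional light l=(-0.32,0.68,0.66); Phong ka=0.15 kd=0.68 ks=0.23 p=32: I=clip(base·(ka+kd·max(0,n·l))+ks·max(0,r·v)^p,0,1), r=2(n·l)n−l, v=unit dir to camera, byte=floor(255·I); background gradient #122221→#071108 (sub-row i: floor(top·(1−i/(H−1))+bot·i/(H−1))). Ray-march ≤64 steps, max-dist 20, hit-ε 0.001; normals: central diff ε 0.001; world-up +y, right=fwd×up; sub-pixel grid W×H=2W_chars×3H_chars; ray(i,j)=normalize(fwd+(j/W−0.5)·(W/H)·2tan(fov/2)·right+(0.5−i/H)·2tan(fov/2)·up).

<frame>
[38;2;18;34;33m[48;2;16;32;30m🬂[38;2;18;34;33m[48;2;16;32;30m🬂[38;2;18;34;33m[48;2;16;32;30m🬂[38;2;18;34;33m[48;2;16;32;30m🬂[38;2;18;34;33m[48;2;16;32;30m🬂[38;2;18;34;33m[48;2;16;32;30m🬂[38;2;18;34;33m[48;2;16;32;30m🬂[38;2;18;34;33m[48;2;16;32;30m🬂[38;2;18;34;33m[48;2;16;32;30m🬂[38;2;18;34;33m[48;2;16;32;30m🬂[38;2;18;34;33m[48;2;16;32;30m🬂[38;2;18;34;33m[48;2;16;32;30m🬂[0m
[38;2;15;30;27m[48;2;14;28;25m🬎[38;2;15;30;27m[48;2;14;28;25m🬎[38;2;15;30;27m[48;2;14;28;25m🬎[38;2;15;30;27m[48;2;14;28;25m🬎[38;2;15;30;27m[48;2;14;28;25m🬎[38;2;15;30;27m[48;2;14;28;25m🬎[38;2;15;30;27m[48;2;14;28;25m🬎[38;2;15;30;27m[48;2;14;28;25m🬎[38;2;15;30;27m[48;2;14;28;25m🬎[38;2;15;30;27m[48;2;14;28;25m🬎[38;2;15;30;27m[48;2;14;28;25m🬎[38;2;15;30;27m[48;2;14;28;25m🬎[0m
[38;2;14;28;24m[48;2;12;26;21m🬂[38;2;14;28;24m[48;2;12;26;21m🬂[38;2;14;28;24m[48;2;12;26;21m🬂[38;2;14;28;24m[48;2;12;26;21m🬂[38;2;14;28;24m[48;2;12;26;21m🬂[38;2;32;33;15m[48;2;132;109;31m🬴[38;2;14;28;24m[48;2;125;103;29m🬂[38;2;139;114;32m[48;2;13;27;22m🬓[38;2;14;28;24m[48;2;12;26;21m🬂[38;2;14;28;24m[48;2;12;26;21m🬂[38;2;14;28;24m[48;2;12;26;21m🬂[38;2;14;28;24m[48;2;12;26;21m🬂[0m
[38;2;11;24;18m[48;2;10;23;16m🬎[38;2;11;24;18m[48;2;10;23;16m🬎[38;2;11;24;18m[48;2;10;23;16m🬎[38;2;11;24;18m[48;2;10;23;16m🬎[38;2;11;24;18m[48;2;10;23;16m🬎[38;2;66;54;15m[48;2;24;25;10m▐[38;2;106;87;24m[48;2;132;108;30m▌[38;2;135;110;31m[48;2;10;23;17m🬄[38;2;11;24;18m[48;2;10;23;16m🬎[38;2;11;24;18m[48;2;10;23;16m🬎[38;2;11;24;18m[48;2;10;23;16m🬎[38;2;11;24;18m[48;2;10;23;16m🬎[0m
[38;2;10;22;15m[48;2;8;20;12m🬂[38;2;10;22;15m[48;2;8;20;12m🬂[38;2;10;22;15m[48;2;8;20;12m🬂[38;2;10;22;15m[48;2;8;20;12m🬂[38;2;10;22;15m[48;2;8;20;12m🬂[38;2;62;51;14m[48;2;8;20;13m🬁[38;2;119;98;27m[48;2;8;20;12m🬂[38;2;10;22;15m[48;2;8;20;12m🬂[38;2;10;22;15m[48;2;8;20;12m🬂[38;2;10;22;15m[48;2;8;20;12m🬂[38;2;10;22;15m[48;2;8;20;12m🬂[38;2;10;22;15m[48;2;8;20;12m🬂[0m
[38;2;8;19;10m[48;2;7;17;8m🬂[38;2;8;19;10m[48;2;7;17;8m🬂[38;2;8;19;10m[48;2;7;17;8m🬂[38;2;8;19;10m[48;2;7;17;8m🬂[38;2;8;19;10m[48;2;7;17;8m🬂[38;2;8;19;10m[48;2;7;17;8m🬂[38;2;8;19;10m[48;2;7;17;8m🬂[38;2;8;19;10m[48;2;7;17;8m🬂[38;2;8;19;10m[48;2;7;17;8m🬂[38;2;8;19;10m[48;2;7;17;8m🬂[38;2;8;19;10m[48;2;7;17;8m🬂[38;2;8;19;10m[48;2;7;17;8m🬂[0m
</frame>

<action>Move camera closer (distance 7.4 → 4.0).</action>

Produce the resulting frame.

<frame>
[38;2;18;34;33m[48;2;16;32;30m🬂[38;2;18;34;33m[48;2;16;32;30m🬂[38;2;18;34;33m[48;2;16;32;30m🬂[38;2;18;34;33m[48;2;16;32;30m🬂[38;2;18;34;33m[48;2;16;32;30m🬂[38;2;18;34;33m[48;2;16;32;30m🬂[38;2;18;34;33m[48;2;16;32;30m🬂[38;2;18;34;33m[48;2;16;32;30m🬂[38;2;18;34;33m[48;2;16;32;30m🬂[38;2;18;34;33m[48;2;16;32;30m🬂[38;2;18;34;33m[48;2;16;32;30m🬂[38;2;18;34;33m[48;2;16;32;30m🬂[0m
[38;2;15;30;27m[48;2;14;28;25m🬎[38;2;15;30;27m[48;2;14;28;25m🬎[38;2;15;30;27m[48;2;14;28;25m🬎[38;2;15;30;27m[48;2;14;28;25m🬎[38;2;18;29;23m[48;2;57;47;13m🬝[38;2;15;30;27m[48;2;84;69;19m🬎[38;2;15;30;27m[48;2;111;91;25m🬎[38;2;15;30;27m[48;2;131;107;30m🬎[38;2;140;115;33m[48;2;15;30;27m🬏[38;2;15;30;27m[48;2;14;28;25m🬎[38;2;15;30;27m[48;2;14;28;25m🬎[38;2;15;30;27m[48;2;14;28;25m🬎[0m
[38;2;14;28;24m[48;2;12;26;21m🬂[38;2;14;28;24m[48;2;12;26;21m🬂[38;2;14;28;24m[48;2;12;26;21m🬂[38;2;14;28;24m[48;2;12;26;21m🬂[38;2;32;26;7m[48;2;52;43;12m▌[38;2;91;75;21m[48;2;74;61;17m▐[38;2;106;87;24m[48;2;117;96;27m▌[38;2;128;105;30m[48;2;136;111;32m▌[38;2;139;114;32m[48;2;13;27;22m▌[38;2;14;28;24m[48;2;12;26;21m🬂[38;2;14;28;24m[48;2;12;26;21m🬂[38;2;14;28;24m[48;2;12;26;21m🬂[0m
[38;2;11;24;18m[48;2;10;23;16m🬎[38;2;11;24;18m[48;2;10;23;16m🬎[38;2;11;24;18m[48;2;10;23;16m🬎[38;2;11;24;18m[48;2;10;23;16m🬎[38;2;41;33;9m[48;2;10;23;17m🬨[38;2;90;73;21m[48;2;70;58;16m▐[38;2;106;87;24m[48;2;119;97;27m▌[38;2;130;106;30m[48;2;138;113;32m▌[38;2;137;113;32m[48;2;10;23;17m🬀[38;2;11;24;18m[48;2;10;23;16m🬎[38;2;11;24;18m[48;2;10;23;16m🬎[38;2;11;24;18m[48;2;10;23;16m🬎[0m
[38;2;10;22;15m[48;2;8;20;12m🬂[38;2;10;22;15m[48;2;8;20;12m🬂[38;2;10;22;15m[48;2;8;20;12m🬂[38;2;10;22;15m[48;2;8;20;12m🬂[38;2;33;27;7m[48;2;9;21;13m▐[38;2;88;72;20m[48;2;65;53;15m▐[38;2;106;87;24m[48;2;120;98;28m▌[38;2;132;108;31m[48;2;140;114;32m▌[38;2;10;22;15m[48;2;8;20;12m🬂[38;2;10;22;15m[48;2;8;20;12m🬂[38;2;10;22;15m[48;2;8;20;12m🬂[38;2;10;22;15m[48;2;8;20;12m🬂[0m
[38;2;8;19;10m[48;2;7;17;8m🬂[38;2;8;19;10m[48;2;7;17;8m🬂[38;2;8;19;10m[48;2;7;17;8m🬂[38;2;8;19;10m[48;2;7;17;8m🬂[38;2;8;19;10m[48;2;7;17;8m🬂[38;2;73;60;17m[48;2;7;17;8m🬂[38;2;113;93;26m[48;2;7;17;8m🬂[38;2;134;110;31m[48;2;7;17;8m🬀[38;2;8;19;10m[48;2;7;17;8m🬂[38;2;8;19;10m[48;2;7;17;8m🬂[38;2;8;19;10m[48;2;7;17;8m🬂[38;2;8;19;10m[48;2;7;17;8m🬂[0m
</frame>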